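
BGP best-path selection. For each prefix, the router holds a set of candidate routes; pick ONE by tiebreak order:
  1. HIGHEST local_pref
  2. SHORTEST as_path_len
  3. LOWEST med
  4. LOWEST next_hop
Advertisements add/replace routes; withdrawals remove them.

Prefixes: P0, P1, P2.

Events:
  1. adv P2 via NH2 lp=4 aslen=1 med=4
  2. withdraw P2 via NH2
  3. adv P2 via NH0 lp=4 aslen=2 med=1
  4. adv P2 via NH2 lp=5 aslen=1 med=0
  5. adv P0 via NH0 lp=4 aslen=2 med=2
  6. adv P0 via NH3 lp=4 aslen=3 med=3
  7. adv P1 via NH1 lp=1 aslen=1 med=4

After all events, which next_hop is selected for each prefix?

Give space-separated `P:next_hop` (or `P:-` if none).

Answer: P0:NH0 P1:NH1 P2:NH2

Derivation:
Op 1: best P0=- P1=- P2=NH2
Op 2: best P0=- P1=- P2=-
Op 3: best P0=- P1=- P2=NH0
Op 4: best P0=- P1=- P2=NH2
Op 5: best P0=NH0 P1=- P2=NH2
Op 6: best P0=NH0 P1=- P2=NH2
Op 7: best P0=NH0 P1=NH1 P2=NH2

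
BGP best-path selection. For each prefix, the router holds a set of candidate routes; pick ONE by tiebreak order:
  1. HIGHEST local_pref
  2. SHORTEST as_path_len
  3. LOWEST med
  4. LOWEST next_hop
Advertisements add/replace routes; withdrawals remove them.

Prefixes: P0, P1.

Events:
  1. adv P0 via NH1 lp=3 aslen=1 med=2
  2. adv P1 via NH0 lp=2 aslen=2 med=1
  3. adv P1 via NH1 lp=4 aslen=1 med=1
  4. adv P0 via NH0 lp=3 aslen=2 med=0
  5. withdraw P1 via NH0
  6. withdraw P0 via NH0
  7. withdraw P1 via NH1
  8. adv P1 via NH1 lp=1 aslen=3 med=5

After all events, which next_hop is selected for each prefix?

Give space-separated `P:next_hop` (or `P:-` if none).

Answer: P0:NH1 P1:NH1

Derivation:
Op 1: best P0=NH1 P1=-
Op 2: best P0=NH1 P1=NH0
Op 3: best P0=NH1 P1=NH1
Op 4: best P0=NH1 P1=NH1
Op 5: best P0=NH1 P1=NH1
Op 6: best P0=NH1 P1=NH1
Op 7: best P0=NH1 P1=-
Op 8: best P0=NH1 P1=NH1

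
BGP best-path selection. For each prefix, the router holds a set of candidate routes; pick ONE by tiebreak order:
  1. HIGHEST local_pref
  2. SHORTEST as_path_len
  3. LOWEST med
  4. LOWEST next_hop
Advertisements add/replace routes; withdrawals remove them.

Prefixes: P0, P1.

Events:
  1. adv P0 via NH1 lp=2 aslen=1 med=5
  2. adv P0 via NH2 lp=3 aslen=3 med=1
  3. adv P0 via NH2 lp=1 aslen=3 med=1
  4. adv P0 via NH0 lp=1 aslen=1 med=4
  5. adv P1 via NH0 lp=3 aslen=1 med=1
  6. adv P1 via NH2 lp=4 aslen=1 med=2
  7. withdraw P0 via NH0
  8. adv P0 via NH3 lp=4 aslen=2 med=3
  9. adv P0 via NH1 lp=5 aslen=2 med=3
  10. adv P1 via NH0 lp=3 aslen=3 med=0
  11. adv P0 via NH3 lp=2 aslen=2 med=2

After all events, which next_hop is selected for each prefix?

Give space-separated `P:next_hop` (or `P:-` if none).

Op 1: best P0=NH1 P1=-
Op 2: best P0=NH2 P1=-
Op 3: best P0=NH1 P1=-
Op 4: best P0=NH1 P1=-
Op 5: best P0=NH1 P1=NH0
Op 6: best P0=NH1 P1=NH2
Op 7: best P0=NH1 P1=NH2
Op 8: best P0=NH3 P1=NH2
Op 9: best P0=NH1 P1=NH2
Op 10: best P0=NH1 P1=NH2
Op 11: best P0=NH1 P1=NH2

Answer: P0:NH1 P1:NH2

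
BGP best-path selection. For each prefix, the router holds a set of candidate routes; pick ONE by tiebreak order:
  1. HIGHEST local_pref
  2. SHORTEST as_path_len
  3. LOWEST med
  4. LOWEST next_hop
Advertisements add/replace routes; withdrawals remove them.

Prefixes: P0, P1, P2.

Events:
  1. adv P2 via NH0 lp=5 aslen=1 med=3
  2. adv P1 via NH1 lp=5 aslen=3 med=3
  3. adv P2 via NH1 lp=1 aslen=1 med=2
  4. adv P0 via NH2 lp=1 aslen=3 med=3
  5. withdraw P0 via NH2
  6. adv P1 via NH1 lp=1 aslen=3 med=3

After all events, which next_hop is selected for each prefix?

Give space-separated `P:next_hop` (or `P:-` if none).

Op 1: best P0=- P1=- P2=NH0
Op 2: best P0=- P1=NH1 P2=NH0
Op 3: best P0=- P1=NH1 P2=NH0
Op 4: best P0=NH2 P1=NH1 P2=NH0
Op 5: best P0=- P1=NH1 P2=NH0
Op 6: best P0=- P1=NH1 P2=NH0

Answer: P0:- P1:NH1 P2:NH0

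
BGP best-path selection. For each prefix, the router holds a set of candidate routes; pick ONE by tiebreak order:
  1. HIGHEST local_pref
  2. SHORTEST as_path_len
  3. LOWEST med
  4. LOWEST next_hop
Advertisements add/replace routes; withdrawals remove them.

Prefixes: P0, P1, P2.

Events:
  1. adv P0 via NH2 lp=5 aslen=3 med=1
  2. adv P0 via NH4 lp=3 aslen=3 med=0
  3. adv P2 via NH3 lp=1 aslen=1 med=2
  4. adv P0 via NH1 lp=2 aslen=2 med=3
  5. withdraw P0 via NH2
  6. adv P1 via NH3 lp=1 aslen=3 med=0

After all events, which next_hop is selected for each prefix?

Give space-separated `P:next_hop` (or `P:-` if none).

Answer: P0:NH4 P1:NH3 P2:NH3

Derivation:
Op 1: best P0=NH2 P1=- P2=-
Op 2: best P0=NH2 P1=- P2=-
Op 3: best P0=NH2 P1=- P2=NH3
Op 4: best P0=NH2 P1=- P2=NH3
Op 5: best P0=NH4 P1=- P2=NH3
Op 6: best P0=NH4 P1=NH3 P2=NH3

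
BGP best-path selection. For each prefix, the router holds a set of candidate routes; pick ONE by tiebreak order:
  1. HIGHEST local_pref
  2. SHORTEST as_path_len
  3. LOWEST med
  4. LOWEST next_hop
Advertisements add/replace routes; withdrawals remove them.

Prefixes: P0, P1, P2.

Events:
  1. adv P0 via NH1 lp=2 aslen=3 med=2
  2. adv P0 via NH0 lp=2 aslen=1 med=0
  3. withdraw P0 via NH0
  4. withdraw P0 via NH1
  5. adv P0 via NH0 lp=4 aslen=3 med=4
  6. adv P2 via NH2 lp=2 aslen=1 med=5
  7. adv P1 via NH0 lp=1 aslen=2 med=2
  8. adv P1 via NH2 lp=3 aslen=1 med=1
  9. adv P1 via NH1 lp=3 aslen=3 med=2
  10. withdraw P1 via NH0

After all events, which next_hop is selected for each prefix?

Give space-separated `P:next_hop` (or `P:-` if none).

Answer: P0:NH0 P1:NH2 P2:NH2

Derivation:
Op 1: best P0=NH1 P1=- P2=-
Op 2: best P0=NH0 P1=- P2=-
Op 3: best P0=NH1 P1=- P2=-
Op 4: best P0=- P1=- P2=-
Op 5: best P0=NH0 P1=- P2=-
Op 6: best P0=NH0 P1=- P2=NH2
Op 7: best P0=NH0 P1=NH0 P2=NH2
Op 8: best P0=NH0 P1=NH2 P2=NH2
Op 9: best P0=NH0 P1=NH2 P2=NH2
Op 10: best P0=NH0 P1=NH2 P2=NH2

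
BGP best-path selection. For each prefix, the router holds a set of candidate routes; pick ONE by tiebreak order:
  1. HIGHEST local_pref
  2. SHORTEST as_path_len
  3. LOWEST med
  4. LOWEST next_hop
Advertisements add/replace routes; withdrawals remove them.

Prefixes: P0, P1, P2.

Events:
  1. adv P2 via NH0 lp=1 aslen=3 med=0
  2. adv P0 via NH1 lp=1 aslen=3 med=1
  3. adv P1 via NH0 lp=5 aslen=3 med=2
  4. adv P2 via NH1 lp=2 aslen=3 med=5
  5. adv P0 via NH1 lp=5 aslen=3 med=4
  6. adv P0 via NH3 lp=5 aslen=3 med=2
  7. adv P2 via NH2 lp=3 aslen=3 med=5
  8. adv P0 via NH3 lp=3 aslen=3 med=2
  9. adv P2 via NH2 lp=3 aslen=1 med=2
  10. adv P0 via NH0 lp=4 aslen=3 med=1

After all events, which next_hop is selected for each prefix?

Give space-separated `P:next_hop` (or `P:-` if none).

Answer: P0:NH1 P1:NH0 P2:NH2

Derivation:
Op 1: best P0=- P1=- P2=NH0
Op 2: best P0=NH1 P1=- P2=NH0
Op 3: best P0=NH1 P1=NH0 P2=NH0
Op 4: best P0=NH1 P1=NH0 P2=NH1
Op 5: best P0=NH1 P1=NH0 P2=NH1
Op 6: best P0=NH3 P1=NH0 P2=NH1
Op 7: best P0=NH3 P1=NH0 P2=NH2
Op 8: best P0=NH1 P1=NH0 P2=NH2
Op 9: best P0=NH1 P1=NH0 P2=NH2
Op 10: best P0=NH1 P1=NH0 P2=NH2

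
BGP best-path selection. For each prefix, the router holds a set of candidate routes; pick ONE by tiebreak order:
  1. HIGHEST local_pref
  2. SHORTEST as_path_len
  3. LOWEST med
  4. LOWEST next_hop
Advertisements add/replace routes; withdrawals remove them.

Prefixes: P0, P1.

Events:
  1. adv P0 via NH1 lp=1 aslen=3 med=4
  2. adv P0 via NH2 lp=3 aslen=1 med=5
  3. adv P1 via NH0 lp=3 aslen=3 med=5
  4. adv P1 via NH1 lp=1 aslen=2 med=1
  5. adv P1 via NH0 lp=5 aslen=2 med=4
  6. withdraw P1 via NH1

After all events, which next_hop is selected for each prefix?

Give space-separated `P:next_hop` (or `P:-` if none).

Op 1: best P0=NH1 P1=-
Op 2: best P0=NH2 P1=-
Op 3: best P0=NH2 P1=NH0
Op 4: best P0=NH2 P1=NH0
Op 5: best P0=NH2 P1=NH0
Op 6: best P0=NH2 P1=NH0

Answer: P0:NH2 P1:NH0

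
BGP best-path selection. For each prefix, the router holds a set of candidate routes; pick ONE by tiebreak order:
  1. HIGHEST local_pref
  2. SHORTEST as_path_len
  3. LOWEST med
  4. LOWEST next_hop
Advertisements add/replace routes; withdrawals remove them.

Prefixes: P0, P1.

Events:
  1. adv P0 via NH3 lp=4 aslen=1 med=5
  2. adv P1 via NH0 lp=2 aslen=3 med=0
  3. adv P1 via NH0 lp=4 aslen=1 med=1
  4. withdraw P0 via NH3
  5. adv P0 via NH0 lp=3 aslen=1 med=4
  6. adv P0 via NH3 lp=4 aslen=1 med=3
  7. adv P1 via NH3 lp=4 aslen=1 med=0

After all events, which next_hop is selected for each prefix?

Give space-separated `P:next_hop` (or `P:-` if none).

Op 1: best P0=NH3 P1=-
Op 2: best P0=NH3 P1=NH0
Op 3: best P0=NH3 P1=NH0
Op 4: best P0=- P1=NH0
Op 5: best P0=NH0 P1=NH0
Op 6: best P0=NH3 P1=NH0
Op 7: best P0=NH3 P1=NH3

Answer: P0:NH3 P1:NH3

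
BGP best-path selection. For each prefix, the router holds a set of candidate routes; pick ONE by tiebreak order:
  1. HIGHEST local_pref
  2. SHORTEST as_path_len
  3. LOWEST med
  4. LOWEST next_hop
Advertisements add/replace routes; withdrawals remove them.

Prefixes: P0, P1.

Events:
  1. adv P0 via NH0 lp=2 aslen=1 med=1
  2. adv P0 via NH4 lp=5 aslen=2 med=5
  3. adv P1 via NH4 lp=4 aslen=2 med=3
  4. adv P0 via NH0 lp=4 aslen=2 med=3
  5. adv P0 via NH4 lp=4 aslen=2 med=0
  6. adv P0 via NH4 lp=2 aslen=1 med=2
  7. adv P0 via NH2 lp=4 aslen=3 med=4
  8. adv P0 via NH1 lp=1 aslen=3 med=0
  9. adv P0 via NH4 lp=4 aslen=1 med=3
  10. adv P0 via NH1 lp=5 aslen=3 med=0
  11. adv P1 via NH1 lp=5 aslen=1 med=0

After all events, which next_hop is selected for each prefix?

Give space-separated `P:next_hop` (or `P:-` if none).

Op 1: best P0=NH0 P1=-
Op 2: best P0=NH4 P1=-
Op 3: best P0=NH4 P1=NH4
Op 4: best P0=NH4 P1=NH4
Op 5: best P0=NH4 P1=NH4
Op 6: best P0=NH0 P1=NH4
Op 7: best P0=NH0 P1=NH4
Op 8: best P0=NH0 P1=NH4
Op 9: best P0=NH4 P1=NH4
Op 10: best P0=NH1 P1=NH4
Op 11: best P0=NH1 P1=NH1

Answer: P0:NH1 P1:NH1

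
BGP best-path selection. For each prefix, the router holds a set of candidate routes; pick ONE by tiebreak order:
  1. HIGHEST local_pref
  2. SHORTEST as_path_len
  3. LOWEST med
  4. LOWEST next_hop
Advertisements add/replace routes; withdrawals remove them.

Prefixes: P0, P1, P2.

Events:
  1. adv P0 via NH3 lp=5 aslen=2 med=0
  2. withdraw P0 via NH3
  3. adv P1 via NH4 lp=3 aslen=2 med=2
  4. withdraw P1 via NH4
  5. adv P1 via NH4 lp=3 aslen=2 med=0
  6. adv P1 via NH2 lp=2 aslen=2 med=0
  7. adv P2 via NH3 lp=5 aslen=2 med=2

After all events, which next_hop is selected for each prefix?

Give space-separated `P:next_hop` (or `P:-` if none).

Op 1: best P0=NH3 P1=- P2=-
Op 2: best P0=- P1=- P2=-
Op 3: best P0=- P1=NH4 P2=-
Op 4: best P0=- P1=- P2=-
Op 5: best P0=- P1=NH4 P2=-
Op 6: best P0=- P1=NH4 P2=-
Op 7: best P0=- P1=NH4 P2=NH3

Answer: P0:- P1:NH4 P2:NH3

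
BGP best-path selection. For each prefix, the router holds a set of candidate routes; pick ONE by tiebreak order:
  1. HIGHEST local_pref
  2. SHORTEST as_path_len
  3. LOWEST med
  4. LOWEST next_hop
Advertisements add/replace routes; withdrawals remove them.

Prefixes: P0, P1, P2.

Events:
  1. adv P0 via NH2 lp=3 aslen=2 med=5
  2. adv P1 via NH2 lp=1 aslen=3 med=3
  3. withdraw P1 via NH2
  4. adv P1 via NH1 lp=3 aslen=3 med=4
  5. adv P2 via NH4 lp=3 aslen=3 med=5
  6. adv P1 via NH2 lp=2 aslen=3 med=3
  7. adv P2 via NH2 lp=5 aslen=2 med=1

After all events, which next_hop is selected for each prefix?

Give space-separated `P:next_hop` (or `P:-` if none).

Answer: P0:NH2 P1:NH1 P2:NH2

Derivation:
Op 1: best P0=NH2 P1=- P2=-
Op 2: best P0=NH2 P1=NH2 P2=-
Op 3: best P0=NH2 P1=- P2=-
Op 4: best P0=NH2 P1=NH1 P2=-
Op 5: best P0=NH2 P1=NH1 P2=NH4
Op 6: best P0=NH2 P1=NH1 P2=NH4
Op 7: best P0=NH2 P1=NH1 P2=NH2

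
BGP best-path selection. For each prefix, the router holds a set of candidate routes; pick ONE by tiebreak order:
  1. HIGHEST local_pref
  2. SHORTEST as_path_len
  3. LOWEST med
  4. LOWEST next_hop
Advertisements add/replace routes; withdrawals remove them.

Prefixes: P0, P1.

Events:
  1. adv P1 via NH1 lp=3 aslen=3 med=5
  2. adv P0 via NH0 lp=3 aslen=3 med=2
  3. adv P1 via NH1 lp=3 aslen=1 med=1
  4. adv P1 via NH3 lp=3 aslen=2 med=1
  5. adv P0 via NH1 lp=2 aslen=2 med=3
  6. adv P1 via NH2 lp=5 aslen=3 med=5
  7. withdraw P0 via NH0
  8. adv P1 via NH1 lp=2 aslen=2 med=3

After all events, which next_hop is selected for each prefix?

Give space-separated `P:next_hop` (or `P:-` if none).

Op 1: best P0=- P1=NH1
Op 2: best P0=NH0 P1=NH1
Op 3: best P0=NH0 P1=NH1
Op 4: best P0=NH0 P1=NH1
Op 5: best P0=NH0 P1=NH1
Op 6: best P0=NH0 P1=NH2
Op 7: best P0=NH1 P1=NH2
Op 8: best P0=NH1 P1=NH2

Answer: P0:NH1 P1:NH2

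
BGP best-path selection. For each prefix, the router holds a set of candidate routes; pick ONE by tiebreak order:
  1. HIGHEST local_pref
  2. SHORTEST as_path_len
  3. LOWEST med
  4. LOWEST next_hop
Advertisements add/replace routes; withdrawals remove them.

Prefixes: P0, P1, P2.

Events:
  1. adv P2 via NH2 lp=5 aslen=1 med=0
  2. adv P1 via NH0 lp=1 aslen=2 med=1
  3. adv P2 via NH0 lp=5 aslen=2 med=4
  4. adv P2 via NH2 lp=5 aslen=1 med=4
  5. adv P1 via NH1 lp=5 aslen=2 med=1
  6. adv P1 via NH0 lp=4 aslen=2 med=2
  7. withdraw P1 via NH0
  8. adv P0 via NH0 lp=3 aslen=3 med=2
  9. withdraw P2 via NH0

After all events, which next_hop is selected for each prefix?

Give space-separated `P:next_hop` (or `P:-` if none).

Answer: P0:NH0 P1:NH1 P2:NH2

Derivation:
Op 1: best P0=- P1=- P2=NH2
Op 2: best P0=- P1=NH0 P2=NH2
Op 3: best P0=- P1=NH0 P2=NH2
Op 4: best P0=- P1=NH0 P2=NH2
Op 5: best P0=- P1=NH1 P2=NH2
Op 6: best P0=- P1=NH1 P2=NH2
Op 7: best P0=- P1=NH1 P2=NH2
Op 8: best P0=NH0 P1=NH1 P2=NH2
Op 9: best P0=NH0 P1=NH1 P2=NH2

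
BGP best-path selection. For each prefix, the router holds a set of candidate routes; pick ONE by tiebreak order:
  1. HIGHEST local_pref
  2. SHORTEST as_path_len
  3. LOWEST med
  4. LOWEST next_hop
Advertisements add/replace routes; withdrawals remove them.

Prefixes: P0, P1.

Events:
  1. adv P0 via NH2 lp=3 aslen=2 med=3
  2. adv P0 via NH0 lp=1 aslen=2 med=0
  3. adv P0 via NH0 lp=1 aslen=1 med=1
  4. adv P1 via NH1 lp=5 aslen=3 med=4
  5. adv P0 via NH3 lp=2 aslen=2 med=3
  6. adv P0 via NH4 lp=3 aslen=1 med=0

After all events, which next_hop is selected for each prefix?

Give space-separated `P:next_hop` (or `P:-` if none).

Op 1: best P0=NH2 P1=-
Op 2: best P0=NH2 P1=-
Op 3: best P0=NH2 P1=-
Op 4: best P0=NH2 P1=NH1
Op 5: best P0=NH2 P1=NH1
Op 6: best P0=NH4 P1=NH1

Answer: P0:NH4 P1:NH1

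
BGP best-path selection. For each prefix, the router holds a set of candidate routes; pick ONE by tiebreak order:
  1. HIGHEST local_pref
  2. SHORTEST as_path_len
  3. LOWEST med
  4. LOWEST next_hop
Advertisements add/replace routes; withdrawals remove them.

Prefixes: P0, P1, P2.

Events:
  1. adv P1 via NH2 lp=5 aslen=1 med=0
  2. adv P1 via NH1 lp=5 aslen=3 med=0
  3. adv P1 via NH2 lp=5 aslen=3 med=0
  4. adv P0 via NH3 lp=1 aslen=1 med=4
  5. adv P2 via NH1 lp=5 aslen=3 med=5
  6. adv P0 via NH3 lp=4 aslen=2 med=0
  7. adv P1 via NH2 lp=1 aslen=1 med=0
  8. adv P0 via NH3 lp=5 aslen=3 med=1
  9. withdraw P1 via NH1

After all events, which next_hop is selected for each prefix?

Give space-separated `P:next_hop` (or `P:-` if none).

Answer: P0:NH3 P1:NH2 P2:NH1

Derivation:
Op 1: best P0=- P1=NH2 P2=-
Op 2: best P0=- P1=NH2 P2=-
Op 3: best P0=- P1=NH1 P2=-
Op 4: best P0=NH3 P1=NH1 P2=-
Op 5: best P0=NH3 P1=NH1 P2=NH1
Op 6: best P0=NH3 P1=NH1 P2=NH1
Op 7: best P0=NH3 P1=NH1 P2=NH1
Op 8: best P0=NH3 P1=NH1 P2=NH1
Op 9: best P0=NH3 P1=NH2 P2=NH1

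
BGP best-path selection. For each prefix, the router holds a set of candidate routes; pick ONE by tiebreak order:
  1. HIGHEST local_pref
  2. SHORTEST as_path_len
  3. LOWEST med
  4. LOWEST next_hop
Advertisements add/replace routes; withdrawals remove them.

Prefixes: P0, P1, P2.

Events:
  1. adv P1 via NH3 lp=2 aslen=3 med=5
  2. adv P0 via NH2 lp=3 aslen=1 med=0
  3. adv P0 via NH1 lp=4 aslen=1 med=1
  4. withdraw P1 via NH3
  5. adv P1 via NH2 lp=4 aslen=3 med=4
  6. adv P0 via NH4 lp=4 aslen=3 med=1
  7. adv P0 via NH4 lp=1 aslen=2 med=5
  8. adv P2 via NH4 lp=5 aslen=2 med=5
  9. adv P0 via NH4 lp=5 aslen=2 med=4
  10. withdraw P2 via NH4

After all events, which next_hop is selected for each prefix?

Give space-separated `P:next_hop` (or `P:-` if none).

Op 1: best P0=- P1=NH3 P2=-
Op 2: best P0=NH2 P1=NH3 P2=-
Op 3: best P0=NH1 P1=NH3 P2=-
Op 4: best P0=NH1 P1=- P2=-
Op 5: best P0=NH1 P1=NH2 P2=-
Op 6: best P0=NH1 P1=NH2 P2=-
Op 7: best P0=NH1 P1=NH2 P2=-
Op 8: best P0=NH1 P1=NH2 P2=NH4
Op 9: best P0=NH4 P1=NH2 P2=NH4
Op 10: best P0=NH4 P1=NH2 P2=-

Answer: P0:NH4 P1:NH2 P2:-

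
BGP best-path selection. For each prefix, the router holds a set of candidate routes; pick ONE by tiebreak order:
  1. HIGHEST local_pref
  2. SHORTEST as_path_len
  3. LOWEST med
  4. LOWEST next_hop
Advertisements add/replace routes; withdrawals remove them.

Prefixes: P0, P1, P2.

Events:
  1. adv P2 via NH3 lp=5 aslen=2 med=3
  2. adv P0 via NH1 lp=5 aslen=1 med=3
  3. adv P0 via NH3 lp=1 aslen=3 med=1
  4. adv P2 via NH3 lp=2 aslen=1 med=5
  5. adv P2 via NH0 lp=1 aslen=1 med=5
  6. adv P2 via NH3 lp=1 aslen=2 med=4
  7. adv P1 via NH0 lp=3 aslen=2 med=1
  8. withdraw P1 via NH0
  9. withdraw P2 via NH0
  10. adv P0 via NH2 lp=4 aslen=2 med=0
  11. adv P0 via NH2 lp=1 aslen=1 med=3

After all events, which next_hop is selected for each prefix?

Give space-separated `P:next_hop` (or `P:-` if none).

Answer: P0:NH1 P1:- P2:NH3

Derivation:
Op 1: best P0=- P1=- P2=NH3
Op 2: best P0=NH1 P1=- P2=NH3
Op 3: best P0=NH1 P1=- P2=NH3
Op 4: best P0=NH1 P1=- P2=NH3
Op 5: best P0=NH1 P1=- P2=NH3
Op 6: best P0=NH1 P1=- P2=NH0
Op 7: best P0=NH1 P1=NH0 P2=NH0
Op 8: best P0=NH1 P1=- P2=NH0
Op 9: best P0=NH1 P1=- P2=NH3
Op 10: best P0=NH1 P1=- P2=NH3
Op 11: best P0=NH1 P1=- P2=NH3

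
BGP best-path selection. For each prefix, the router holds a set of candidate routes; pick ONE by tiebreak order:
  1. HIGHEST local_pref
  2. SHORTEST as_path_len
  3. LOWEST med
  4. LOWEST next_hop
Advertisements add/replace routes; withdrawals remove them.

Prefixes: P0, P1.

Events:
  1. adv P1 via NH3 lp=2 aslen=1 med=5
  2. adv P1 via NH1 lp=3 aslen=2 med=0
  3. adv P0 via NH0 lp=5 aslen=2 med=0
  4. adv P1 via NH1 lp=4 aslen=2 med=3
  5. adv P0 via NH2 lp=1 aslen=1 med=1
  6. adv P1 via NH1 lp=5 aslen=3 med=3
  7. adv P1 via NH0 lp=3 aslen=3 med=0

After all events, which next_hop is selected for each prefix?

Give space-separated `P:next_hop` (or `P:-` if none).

Op 1: best P0=- P1=NH3
Op 2: best P0=- P1=NH1
Op 3: best P0=NH0 P1=NH1
Op 4: best P0=NH0 P1=NH1
Op 5: best P0=NH0 P1=NH1
Op 6: best P0=NH0 P1=NH1
Op 7: best P0=NH0 P1=NH1

Answer: P0:NH0 P1:NH1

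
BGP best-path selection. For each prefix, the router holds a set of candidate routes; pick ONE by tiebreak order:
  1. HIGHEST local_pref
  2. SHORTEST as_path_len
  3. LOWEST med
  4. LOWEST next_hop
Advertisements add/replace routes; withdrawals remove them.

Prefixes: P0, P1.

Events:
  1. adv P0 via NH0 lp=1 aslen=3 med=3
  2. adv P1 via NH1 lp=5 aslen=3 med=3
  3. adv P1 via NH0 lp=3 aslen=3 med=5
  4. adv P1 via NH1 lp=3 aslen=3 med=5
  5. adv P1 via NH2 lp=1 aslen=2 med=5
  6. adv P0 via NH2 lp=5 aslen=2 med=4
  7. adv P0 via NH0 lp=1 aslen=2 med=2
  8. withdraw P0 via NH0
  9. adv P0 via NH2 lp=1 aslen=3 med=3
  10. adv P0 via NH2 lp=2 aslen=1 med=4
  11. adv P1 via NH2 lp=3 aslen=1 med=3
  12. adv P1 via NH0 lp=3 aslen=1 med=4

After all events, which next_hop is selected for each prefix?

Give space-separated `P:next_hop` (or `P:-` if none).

Answer: P0:NH2 P1:NH2

Derivation:
Op 1: best P0=NH0 P1=-
Op 2: best P0=NH0 P1=NH1
Op 3: best P0=NH0 P1=NH1
Op 4: best P0=NH0 P1=NH0
Op 5: best P0=NH0 P1=NH0
Op 6: best P0=NH2 P1=NH0
Op 7: best P0=NH2 P1=NH0
Op 8: best P0=NH2 P1=NH0
Op 9: best P0=NH2 P1=NH0
Op 10: best P0=NH2 P1=NH0
Op 11: best P0=NH2 P1=NH2
Op 12: best P0=NH2 P1=NH2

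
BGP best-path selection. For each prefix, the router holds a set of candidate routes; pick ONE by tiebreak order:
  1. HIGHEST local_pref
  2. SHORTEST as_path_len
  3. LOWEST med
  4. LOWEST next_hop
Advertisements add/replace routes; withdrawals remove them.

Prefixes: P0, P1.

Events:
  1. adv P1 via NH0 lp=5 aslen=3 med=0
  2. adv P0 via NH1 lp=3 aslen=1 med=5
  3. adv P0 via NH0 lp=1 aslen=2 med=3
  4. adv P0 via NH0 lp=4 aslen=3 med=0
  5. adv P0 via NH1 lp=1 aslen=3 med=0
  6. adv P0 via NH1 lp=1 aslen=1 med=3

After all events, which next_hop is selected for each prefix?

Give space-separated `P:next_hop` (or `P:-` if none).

Answer: P0:NH0 P1:NH0

Derivation:
Op 1: best P0=- P1=NH0
Op 2: best P0=NH1 P1=NH0
Op 3: best P0=NH1 P1=NH0
Op 4: best P0=NH0 P1=NH0
Op 5: best P0=NH0 P1=NH0
Op 6: best P0=NH0 P1=NH0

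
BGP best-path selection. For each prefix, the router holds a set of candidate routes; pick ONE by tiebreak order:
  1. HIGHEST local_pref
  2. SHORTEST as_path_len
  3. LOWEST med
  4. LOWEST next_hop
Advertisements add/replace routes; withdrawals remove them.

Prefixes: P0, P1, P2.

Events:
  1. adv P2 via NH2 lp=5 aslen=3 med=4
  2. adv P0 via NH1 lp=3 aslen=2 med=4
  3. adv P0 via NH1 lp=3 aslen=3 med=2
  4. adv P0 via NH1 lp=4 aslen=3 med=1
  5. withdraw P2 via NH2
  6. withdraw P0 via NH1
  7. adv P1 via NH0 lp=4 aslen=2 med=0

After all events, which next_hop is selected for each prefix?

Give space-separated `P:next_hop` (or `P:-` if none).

Op 1: best P0=- P1=- P2=NH2
Op 2: best P0=NH1 P1=- P2=NH2
Op 3: best P0=NH1 P1=- P2=NH2
Op 4: best P0=NH1 P1=- P2=NH2
Op 5: best P0=NH1 P1=- P2=-
Op 6: best P0=- P1=- P2=-
Op 7: best P0=- P1=NH0 P2=-

Answer: P0:- P1:NH0 P2:-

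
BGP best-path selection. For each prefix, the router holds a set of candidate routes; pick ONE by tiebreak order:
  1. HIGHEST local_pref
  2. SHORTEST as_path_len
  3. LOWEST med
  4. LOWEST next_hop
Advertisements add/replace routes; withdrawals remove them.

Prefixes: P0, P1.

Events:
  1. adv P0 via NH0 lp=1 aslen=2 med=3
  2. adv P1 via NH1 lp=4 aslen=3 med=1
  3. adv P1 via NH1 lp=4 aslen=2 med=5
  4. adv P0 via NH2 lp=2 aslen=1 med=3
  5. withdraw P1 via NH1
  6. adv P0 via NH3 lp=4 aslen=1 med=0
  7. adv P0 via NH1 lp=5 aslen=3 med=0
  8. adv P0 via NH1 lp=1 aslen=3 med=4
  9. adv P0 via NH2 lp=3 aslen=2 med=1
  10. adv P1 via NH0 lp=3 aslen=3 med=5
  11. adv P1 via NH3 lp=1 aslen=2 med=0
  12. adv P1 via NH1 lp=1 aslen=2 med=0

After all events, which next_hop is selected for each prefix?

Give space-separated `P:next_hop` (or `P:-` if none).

Op 1: best P0=NH0 P1=-
Op 2: best P0=NH0 P1=NH1
Op 3: best P0=NH0 P1=NH1
Op 4: best P0=NH2 P1=NH1
Op 5: best P0=NH2 P1=-
Op 6: best P0=NH3 P1=-
Op 7: best P0=NH1 P1=-
Op 8: best P0=NH3 P1=-
Op 9: best P0=NH3 P1=-
Op 10: best P0=NH3 P1=NH0
Op 11: best P0=NH3 P1=NH0
Op 12: best P0=NH3 P1=NH0

Answer: P0:NH3 P1:NH0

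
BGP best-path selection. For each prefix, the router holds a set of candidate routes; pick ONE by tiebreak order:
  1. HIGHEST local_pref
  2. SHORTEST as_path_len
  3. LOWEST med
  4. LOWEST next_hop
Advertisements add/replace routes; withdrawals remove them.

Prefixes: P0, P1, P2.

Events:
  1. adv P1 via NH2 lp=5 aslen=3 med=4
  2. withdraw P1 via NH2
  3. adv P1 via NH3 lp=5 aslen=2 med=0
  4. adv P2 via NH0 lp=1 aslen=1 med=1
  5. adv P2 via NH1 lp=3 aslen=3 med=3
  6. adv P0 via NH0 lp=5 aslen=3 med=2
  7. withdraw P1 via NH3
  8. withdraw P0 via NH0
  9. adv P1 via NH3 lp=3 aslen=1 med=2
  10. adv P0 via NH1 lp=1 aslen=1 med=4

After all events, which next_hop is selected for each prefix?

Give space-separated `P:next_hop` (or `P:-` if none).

Op 1: best P0=- P1=NH2 P2=-
Op 2: best P0=- P1=- P2=-
Op 3: best P0=- P1=NH3 P2=-
Op 4: best P0=- P1=NH3 P2=NH0
Op 5: best P0=- P1=NH3 P2=NH1
Op 6: best P0=NH0 P1=NH3 P2=NH1
Op 7: best P0=NH0 P1=- P2=NH1
Op 8: best P0=- P1=- P2=NH1
Op 9: best P0=- P1=NH3 P2=NH1
Op 10: best P0=NH1 P1=NH3 P2=NH1

Answer: P0:NH1 P1:NH3 P2:NH1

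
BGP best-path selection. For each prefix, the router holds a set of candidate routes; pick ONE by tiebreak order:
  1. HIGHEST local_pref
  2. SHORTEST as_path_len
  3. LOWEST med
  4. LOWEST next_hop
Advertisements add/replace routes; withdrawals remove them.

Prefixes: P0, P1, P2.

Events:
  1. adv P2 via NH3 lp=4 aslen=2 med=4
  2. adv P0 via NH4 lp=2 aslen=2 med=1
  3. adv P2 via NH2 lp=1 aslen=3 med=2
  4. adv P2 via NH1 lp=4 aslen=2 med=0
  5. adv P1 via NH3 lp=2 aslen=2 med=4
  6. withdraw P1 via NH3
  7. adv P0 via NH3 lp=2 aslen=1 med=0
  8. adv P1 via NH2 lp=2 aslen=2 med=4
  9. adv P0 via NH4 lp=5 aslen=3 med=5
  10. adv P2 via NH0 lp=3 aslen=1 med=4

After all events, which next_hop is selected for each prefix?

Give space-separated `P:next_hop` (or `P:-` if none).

Op 1: best P0=- P1=- P2=NH3
Op 2: best P0=NH4 P1=- P2=NH3
Op 3: best P0=NH4 P1=- P2=NH3
Op 4: best P0=NH4 P1=- P2=NH1
Op 5: best P0=NH4 P1=NH3 P2=NH1
Op 6: best P0=NH4 P1=- P2=NH1
Op 7: best P0=NH3 P1=- P2=NH1
Op 8: best P0=NH3 P1=NH2 P2=NH1
Op 9: best P0=NH4 P1=NH2 P2=NH1
Op 10: best P0=NH4 P1=NH2 P2=NH1

Answer: P0:NH4 P1:NH2 P2:NH1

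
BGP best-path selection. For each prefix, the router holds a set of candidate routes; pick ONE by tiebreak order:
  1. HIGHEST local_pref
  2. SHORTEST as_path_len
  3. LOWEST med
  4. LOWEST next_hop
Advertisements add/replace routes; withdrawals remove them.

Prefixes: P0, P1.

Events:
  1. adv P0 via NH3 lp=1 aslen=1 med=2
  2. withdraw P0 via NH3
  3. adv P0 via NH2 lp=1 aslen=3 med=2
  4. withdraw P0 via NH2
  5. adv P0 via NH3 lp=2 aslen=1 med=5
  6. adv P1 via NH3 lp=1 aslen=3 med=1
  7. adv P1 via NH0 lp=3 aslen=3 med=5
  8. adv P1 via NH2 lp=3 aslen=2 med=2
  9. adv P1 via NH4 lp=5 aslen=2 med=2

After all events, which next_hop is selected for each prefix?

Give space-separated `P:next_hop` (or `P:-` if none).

Op 1: best P0=NH3 P1=-
Op 2: best P0=- P1=-
Op 3: best P0=NH2 P1=-
Op 4: best P0=- P1=-
Op 5: best P0=NH3 P1=-
Op 6: best P0=NH3 P1=NH3
Op 7: best P0=NH3 P1=NH0
Op 8: best P0=NH3 P1=NH2
Op 9: best P0=NH3 P1=NH4

Answer: P0:NH3 P1:NH4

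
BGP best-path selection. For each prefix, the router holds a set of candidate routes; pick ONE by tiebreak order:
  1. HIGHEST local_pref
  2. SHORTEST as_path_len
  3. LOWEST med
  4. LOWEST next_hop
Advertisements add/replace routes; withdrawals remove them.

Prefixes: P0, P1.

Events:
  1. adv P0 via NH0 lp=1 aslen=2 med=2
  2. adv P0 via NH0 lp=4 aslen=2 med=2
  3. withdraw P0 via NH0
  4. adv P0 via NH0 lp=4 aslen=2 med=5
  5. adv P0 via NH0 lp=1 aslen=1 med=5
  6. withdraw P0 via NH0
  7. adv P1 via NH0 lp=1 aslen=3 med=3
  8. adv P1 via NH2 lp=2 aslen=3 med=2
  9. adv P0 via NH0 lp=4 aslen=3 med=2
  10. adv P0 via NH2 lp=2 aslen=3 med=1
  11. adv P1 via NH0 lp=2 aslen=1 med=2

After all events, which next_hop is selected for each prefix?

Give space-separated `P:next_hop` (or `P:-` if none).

Op 1: best P0=NH0 P1=-
Op 2: best P0=NH0 P1=-
Op 3: best P0=- P1=-
Op 4: best P0=NH0 P1=-
Op 5: best P0=NH0 P1=-
Op 6: best P0=- P1=-
Op 7: best P0=- P1=NH0
Op 8: best P0=- P1=NH2
Op 9: best P0=NH0 P1=NH2
Op 10: best P0=NH0 P1=NH2
Op 11: best P0=NH0 P1=NH0

Answer: P0:NH0 P1:NH0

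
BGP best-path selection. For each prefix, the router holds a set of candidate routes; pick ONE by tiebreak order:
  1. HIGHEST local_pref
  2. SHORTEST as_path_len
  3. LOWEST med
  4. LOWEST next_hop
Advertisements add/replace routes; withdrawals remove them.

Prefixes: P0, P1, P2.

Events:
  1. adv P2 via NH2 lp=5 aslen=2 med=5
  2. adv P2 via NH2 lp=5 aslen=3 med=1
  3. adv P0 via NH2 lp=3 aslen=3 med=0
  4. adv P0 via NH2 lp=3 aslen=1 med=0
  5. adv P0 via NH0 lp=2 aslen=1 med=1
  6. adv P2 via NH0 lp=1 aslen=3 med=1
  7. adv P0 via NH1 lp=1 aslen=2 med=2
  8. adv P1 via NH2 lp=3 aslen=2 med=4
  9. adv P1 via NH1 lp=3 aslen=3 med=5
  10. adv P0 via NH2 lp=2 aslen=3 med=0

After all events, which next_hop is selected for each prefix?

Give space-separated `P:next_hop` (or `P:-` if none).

Answer: P0:NH0 P1:NH2 P2:NH2

Derivation:
Op 1: best P0=- P1=- P2=NH2
Op 2: best P0=- P1=- P2=NH2
Op 3: best P0=NH2 P1=- P2=NH2
Op 4: best P0=NH2 P1=- P2=NH2
Op 5: best P0=NH2 P1=- P2=NH2
Op 6: best P0=NH2 P1=- P2=NH2
Op 7: best P0=NH2 P1=- P2=NH2
Op 8: best P0=NH2 P1=NH2 P2=NH2
Op 9: best P0=NH2 P1=NH2 P2=NH2
Op 10: best P0=NH0 P1=NH2 P2=NH2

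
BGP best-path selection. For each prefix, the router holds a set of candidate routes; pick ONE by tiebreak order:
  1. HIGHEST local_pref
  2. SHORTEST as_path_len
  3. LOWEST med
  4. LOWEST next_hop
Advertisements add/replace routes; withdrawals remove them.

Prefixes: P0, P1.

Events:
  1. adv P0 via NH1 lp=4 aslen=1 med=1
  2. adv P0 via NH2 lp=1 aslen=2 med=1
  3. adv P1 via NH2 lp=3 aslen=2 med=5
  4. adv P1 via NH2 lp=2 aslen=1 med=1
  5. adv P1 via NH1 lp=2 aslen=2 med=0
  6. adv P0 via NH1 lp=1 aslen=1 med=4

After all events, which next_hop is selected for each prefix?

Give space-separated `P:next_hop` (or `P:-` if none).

Answer: P0:NH1 P1:NH2

Derivation:
Op 1: best P0=NH1 P1=-
Op 2: best P0=NH1 P1=-
Op 3: best P0=NH1 P1=NH2
Op 4: best P0=NH1 P1=NH2
Op 5: best P0=NH1 P1=NH2
Op 6: best P0=NH1 P1=NH2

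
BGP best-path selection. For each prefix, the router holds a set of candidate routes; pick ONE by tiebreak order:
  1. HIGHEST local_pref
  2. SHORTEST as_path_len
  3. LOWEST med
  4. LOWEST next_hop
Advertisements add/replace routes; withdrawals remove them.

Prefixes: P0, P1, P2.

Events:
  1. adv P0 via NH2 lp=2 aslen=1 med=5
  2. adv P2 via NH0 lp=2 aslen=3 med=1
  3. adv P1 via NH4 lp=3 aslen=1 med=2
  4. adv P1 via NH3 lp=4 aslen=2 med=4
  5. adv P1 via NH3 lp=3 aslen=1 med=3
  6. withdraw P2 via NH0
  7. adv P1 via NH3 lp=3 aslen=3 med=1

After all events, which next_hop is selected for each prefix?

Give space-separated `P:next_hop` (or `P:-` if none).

Op 1: best P0=NH2 P1=- P2=-
Op 2: best P0=NH2 P1=- P2=NH0
Op 3: best P0=NH2 P1=NH4 P2=NH0
Op 4: best P0=NH2 P1=NH3 P2=NH0
Op 5: best P0=NH2 P1=NH4 P2=NH0
Op 6: best P0=NH2 P1=NH4 P2=-
Op 7: best P0=NH2 P1=NH4 P2=-

Answer: P0:NH2 P1:NH4 P2:-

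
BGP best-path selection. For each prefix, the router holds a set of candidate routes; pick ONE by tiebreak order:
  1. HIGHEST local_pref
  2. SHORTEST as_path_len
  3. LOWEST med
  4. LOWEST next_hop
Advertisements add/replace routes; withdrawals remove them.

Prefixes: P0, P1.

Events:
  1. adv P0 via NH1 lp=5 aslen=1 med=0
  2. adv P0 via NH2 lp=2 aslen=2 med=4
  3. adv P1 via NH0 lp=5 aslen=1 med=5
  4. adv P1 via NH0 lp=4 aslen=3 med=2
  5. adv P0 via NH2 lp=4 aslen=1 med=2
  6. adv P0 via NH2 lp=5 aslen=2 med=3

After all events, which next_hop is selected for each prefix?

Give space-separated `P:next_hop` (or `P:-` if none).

Op 1: best P0=NH1 P1=-
Op 2: best P0=NH1 P1=-
Op 3: best P0=NH1 P1=NH0
Op 4: best P0=NH1 P1=NH0
Op 5: best P0=NH1 P1=NH0
Op 6: best P0=NH1 P1=NH0

Answer: P0:NH1 P1:NH0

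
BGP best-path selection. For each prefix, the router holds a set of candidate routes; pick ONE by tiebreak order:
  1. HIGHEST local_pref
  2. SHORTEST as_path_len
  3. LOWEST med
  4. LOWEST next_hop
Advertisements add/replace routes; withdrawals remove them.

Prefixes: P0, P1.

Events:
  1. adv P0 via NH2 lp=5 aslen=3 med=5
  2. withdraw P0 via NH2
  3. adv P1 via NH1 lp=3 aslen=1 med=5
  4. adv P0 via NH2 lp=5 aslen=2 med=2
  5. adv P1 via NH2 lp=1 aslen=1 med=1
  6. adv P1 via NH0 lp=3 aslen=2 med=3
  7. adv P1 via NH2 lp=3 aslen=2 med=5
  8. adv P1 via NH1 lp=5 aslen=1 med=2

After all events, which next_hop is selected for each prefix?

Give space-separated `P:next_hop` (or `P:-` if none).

Answer: P0:NH2 P1:NH1

Derivation:
Op 1: best P0=NH2 P1=-
Op 2: best P0=- P1=-
Op 3: best P0=- P1=NH1
Op 4: best P0=NH2 P1=NH1
Op 5: best P0=NH2 P1=NH1
Op 6: best P0=NH2 P1=NH1
Op 7: best P0=NH2 P1=NH1
Op 8: best P0=NH2 P1=NH1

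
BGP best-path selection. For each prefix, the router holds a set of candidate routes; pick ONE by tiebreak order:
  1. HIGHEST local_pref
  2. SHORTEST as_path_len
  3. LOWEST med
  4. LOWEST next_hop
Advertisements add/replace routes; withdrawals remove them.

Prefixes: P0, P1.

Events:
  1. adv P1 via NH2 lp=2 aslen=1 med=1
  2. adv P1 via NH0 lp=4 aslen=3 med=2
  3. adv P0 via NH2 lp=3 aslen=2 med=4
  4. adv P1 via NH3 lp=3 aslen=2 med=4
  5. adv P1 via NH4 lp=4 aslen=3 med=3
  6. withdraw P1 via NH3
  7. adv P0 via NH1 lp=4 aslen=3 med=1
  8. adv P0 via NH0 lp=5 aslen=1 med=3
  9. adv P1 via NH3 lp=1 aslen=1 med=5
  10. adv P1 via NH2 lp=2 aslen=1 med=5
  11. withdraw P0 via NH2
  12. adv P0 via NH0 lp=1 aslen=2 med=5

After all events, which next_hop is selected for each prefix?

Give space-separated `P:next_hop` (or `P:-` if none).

Answer: P0:NH1 P1:NH0

Derivation:
Op 1: best P0=- P1=NH2
Op 2: best P0=- P1=NH0
Op 3: best P0=NH2 P1=NH0
Op 4: best P0=NH2 P1=NH0
Op 5: best P0=NH2 P1=NH0
Op 6: best P0=NH2 P1=NH0
Op 7: best P0=NH1 P1=NH0
Op 8: best P0=NH0 P1=NH0
Op 9: best P0=NH0 P1=NH0
Op 10: best P0=NH0 P1=NH0
Op 11: best P0=NH0 P1=NH0
Op 12: best P0=NH1 P1=NH0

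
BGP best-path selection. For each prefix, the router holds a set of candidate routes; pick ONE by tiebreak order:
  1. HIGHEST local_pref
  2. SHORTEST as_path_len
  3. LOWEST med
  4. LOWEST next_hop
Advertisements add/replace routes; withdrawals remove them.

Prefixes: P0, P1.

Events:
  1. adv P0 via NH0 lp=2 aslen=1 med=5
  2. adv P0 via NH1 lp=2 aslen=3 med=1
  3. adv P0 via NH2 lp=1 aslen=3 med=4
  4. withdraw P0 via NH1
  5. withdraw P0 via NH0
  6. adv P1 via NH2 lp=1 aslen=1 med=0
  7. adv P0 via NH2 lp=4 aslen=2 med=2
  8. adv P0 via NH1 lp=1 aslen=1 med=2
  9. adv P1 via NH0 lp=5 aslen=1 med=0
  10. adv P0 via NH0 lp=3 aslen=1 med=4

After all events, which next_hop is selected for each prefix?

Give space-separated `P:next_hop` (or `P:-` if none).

Answer: P0:NH2 P1:NH0

Derivation:
Op 1: best P0=NH0 P1=-
Op 2: best P0=NH0 P1=-
Op 3: best P0=NH0 P1=-
Op 4: best P0=NH0 P1=-
Op 5: best P0=NH2 P1=-
Op 6: best P0=NH2 P1=NH2
Op 7: best P0=NH2 P1=NH2
Op 8: best P0=NH2 P1=NH2
Op 9: best P0=NH2 P1=NH0
Op 10: best P0=NH2 P1=NH0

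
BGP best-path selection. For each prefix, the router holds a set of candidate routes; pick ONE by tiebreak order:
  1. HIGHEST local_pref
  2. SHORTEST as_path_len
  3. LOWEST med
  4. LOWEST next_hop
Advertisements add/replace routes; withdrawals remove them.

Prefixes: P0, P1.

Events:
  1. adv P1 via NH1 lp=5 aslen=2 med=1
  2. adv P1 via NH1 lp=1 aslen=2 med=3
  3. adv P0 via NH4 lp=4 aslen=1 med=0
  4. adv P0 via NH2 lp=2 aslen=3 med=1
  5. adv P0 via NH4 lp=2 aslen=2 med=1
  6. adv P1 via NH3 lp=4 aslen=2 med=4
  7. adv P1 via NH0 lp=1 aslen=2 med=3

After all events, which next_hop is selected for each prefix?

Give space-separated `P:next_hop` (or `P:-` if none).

Answer: P0:NH4 P1:NH3

Derivation:
Op 1: best P0=- P1=NH1
Op 2: best P0=- P1=NH1
Op 3: best P0=NH4 P1=NH1
Op 4: best P0=NH4 P1=NH1
Op 5: best P0=NH4 P1=NH1
Op 6: best P0=NH4 P1=NH3
Op 7: best P0=NH4 P1=NH3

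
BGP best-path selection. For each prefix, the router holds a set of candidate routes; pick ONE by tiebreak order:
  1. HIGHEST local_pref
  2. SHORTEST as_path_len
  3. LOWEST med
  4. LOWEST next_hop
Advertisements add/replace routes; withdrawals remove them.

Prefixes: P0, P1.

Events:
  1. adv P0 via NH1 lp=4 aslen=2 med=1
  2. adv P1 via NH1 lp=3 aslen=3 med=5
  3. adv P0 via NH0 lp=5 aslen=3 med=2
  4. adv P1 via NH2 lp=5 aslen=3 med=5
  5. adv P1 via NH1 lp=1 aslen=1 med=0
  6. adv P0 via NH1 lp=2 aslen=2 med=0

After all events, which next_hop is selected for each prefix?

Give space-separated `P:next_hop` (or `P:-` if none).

Answer: P0:NH0 P1:NH2

Derivation:
Op 1: best P0=NH1 P1=-
Op 2: best P0=NH1 P1=NH1
Op 3: best P0=NH0 P1=NH1
Op 4: best P0=NH0 P1=NH2
Op 5: best P0=NH0 P1=NH2
Op 6: best P0=NH0 P1=NH2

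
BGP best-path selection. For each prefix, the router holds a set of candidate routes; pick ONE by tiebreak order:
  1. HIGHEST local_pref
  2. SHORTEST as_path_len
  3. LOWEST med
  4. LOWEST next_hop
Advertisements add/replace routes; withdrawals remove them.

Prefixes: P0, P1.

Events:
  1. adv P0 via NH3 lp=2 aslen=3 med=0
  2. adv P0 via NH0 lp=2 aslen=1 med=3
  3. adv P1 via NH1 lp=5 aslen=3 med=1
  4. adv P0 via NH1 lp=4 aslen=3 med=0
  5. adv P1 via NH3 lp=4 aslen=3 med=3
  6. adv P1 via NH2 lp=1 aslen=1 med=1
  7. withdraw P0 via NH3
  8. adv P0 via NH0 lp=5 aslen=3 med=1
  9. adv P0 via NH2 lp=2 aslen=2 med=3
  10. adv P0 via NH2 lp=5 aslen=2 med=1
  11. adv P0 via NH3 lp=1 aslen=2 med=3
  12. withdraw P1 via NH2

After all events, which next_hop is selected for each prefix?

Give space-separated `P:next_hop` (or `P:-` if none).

Answer: P0:NH2 P1:NH1

Derivation:
Op 1: best P0=NH3 P1=-
Op 2: best P0=NH0 P1=-
Op 3: best P0=NH0 P1=NH1
Op 4: best P0=NH1 P1=NH1
Op 5: best P0=NH1 P1=NH1
Op 6: best P0=NH1 P1=NH1
Op 7: best P0=NH1 P1=NH1
Op 8: best P0=NH0 P1=NH1
Op 9: best P0=NH0 P1=NH1
Op 10: best P0=NH2 P1=NH1
Op 11: best P0=NH2 P1=NH1
Op 12: best P0=NH2 P1=NH1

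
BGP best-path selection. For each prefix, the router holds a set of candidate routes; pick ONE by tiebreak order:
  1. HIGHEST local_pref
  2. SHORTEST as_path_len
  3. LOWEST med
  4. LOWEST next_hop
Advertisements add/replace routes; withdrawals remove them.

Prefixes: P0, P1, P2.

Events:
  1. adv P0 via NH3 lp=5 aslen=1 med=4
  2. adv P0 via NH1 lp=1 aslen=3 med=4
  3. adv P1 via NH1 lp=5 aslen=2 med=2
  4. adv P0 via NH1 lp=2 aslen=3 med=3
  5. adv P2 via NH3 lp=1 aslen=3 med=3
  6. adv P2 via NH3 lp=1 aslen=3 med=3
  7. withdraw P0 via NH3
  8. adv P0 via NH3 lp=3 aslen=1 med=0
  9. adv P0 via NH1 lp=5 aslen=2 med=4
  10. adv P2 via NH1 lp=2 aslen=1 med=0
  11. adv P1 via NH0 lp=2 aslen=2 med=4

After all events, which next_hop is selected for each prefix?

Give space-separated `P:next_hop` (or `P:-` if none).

Answer: P0:NH1 P1:NH1 P2:NH1

Derivation:
Op 1: best P0=NH3 P1=- P2=-
Op 2: best P0=NH3 P1=- P2=-
Op 3: best P0=NH3 P1=NH1 P2=-
Op 4: best P0=NH3 P1=NH1 P2=-
Op 5: best P0=NH3 P1=NH1 P2=NH3
Op 6: best P0=NH3 P1=NH1 P2=NH3
Op 7: best P0=NH1 P1=NH1 P2=NH3
Op 8: best P0=NH3 P1=NH1 P2=NH3
Op 9: best P0=NH1 P1=NH1 P2=NH3
Op 10: best P0=NH1 P1=NH1 P2=NH1
Op 11: best P0=NH1 P1=NH1 P2=NH1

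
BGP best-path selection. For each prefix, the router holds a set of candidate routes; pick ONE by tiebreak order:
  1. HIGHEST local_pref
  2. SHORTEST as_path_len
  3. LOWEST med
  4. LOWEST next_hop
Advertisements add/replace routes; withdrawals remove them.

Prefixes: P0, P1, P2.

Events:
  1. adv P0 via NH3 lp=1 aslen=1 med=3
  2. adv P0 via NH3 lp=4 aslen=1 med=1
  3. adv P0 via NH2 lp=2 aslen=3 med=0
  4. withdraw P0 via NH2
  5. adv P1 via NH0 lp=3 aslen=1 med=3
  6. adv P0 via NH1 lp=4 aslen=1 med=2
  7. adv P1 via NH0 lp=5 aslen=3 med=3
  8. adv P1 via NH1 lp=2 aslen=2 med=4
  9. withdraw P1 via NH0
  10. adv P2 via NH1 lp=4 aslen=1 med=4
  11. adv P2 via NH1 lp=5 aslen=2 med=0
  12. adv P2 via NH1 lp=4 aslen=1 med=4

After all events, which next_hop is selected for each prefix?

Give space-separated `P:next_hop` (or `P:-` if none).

Op 1: best P0=NH3 P1=- P2=-
Op 2: best P0=NH3 P1=- P2=-
Op 3: best P0=NH3 P1=- P2=-
Op 4: best P0=NH3 P1=- P2=-
Op 5: best P0=NH3 P1=NH0 P2=-
Op 6: best P0=NH3 P1=NH0 P2=-
Op 7: best P0=NH3 P1=NH0 P2=-
Op 8: best P0=NH3 P1=NH0 P2=-
Op 9: best P0=NH3 P1=NH1 P2=-
Op 10: best P0=NH3 P1=NH1 P2=NH1
Op 11: best P0=NH3 P1=NH1 P2=NH1
Op 12: best P0=NH3 P1=NH1 P2=NH1

Answer: P0:NH3 P1:NH1 P2:NH1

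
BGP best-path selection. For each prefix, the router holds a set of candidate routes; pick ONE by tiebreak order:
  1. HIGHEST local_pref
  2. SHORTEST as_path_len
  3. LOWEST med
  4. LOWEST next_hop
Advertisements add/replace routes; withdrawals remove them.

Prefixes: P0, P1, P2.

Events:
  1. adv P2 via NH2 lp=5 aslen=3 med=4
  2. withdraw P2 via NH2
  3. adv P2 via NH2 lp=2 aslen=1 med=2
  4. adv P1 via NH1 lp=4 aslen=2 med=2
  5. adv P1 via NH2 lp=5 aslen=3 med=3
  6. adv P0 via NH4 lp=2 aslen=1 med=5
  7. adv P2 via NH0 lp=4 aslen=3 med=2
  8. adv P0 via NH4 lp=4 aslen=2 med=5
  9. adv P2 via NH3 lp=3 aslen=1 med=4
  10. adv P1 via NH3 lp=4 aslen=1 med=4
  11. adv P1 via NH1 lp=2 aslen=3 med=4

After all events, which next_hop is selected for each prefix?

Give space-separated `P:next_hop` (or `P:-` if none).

Answer: P0:NH4 P1:NH2 P2:NH0

Derivation:
Op 1: best P0=- P1=- P2=NH2
Op 2: best P0=- P1=- P2=-
Op 3: best P0=- P1=- P2=NH2
Op 4: best P0=- P1=NH1 P2=NH2
Op 5: best P0=- P1=NH2 P2=NH2
Op 6: best P0=NH4 P1=NH2 P2=NH2
Op 7: best P0=NH4 P1=NH2 P2=NH0
Op 8: best P0=NH4 P1=NH2 P2=NH0
Op 9: best P0=NH4 P1=NH2 P2=NH0
Op 10: best P0=NH4 P1=NH2 P2=NH0
Op 11: best P0=NH4 P1=NH2 P2=NH0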